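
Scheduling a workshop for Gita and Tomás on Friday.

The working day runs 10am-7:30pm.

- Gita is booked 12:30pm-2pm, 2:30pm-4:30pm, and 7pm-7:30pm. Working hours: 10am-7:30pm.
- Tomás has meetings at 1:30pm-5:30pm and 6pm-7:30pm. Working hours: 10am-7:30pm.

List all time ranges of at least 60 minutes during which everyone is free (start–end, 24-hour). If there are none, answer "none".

10:00–12:30

Gita free within 10:00–19:30: 10:00–12:30, 14:00–14:30, 16:30–19:00.
Tomás free within 10:00–19:30: 10:00–13:30, 17:30–18:00.
Gita ∩ Tomás: 10:00–12:30, 17:30–18:00.
Windows ≥ 60 min: 10:00–12:30.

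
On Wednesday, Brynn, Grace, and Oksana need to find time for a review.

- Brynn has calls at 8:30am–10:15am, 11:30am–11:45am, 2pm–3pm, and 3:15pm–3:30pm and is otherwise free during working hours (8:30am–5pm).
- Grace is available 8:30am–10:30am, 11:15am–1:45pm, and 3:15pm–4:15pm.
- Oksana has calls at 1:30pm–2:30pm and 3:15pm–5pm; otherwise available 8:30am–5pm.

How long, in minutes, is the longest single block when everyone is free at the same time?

Brynn free within 08:30–17:00: 10:15–11:30, 11:45–14:00, 15:00–15:15, 15:30–17:00.
Oksana free within 08:30–17:00: 08:30–13:30, 14:30–15:15.
Brynn ∩ Grace: 10:15–10:30, 11:15–11:30, 11:45–13:45, 15:30–16:15.
Brynn ∩ Grace ∩ Oksana: 10:15–10:30, 11:15–11:30, 11:45–13:30.
Common window lengths: 15, 15, 105 min; longest is 105.

105 minutes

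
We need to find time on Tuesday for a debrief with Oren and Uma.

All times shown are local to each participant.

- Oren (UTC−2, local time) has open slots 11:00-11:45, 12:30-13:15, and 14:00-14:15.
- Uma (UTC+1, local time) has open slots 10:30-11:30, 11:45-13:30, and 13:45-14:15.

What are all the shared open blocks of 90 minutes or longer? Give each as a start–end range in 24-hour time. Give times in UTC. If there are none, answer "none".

Oren → UTC: 13:00–13:45, 14:30–15:15, 16:00–16:15.
Uma → UTC: 09:30–10:30, 10:45–12:30, 12:45–13:15.
Oren ∩ Uma: 13:00–13:15.
Windows ≥ 90 min: (none).

none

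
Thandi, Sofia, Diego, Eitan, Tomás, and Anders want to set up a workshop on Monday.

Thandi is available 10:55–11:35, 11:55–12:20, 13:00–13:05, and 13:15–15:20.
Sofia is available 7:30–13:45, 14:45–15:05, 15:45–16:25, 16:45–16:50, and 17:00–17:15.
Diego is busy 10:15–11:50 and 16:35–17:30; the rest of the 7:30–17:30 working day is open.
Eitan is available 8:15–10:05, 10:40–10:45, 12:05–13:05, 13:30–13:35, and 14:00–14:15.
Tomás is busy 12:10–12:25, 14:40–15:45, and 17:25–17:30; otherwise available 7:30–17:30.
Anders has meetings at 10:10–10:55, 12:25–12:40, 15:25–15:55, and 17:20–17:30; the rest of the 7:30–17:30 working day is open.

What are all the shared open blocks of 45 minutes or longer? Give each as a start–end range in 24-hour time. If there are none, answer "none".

none

Diego free within 07:30–17:30: 07:30–10:15, 11:50–16:35.
Tomás free within 07:30–17:30: 07:30–12:10, 12:25–14:40, 15:45–17:25.
Anders free within 07:30–17:30: 07:30–10:10, 10:55–12:25, 12:40–15:25, 15:55–17:20.
Thandi ∩ Sofia: 10:55–11:35, 11:55–12:20, 13:00–13:05, 13:15–13:45, 14:45–15:05.
Thandi ∩ Sofia ∩ Diego: 11:55–12:20, 13:00–13:05, 13:15–13:45, 14:45–15:05.
Thandi ∩ Sofia ∩ Diego ∩ Eitan: 12:05–12:20, 13:00–13:05, 13:30–13:35.
Thandi ∩ Sofia ∩ Diego ∩ Eitan ∩ Tomás: 12:05–12:10, 13:00–13:05, 13:30–13:35.
Thandi ∩ Sofia ∩ Diego ∩ Eitan ∩ Tomás ∩ Anders: 12:05–12:10, 13:00–13:05, 13:30–13:35.
Windows ≥ 45 min: (none).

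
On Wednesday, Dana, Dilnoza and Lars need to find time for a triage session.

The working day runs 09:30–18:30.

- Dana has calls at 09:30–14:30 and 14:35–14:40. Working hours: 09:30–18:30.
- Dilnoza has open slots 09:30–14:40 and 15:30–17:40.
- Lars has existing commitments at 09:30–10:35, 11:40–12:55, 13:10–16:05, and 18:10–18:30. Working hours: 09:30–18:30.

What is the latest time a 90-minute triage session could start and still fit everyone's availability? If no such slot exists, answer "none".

16:10

Dana free within 09:30–18:30: 14:30–14:35, 14:40–18:30.
Lars free within 09:30–18:30: 10:35–11:40, 12:55–13:10, 16:05–18:10.
Dana ∩ Dilnoza: 14:30–14:35, 15:30–17:40.
Dana ∩ Dilnoza ∩ Lars: 16:05–17:40.
Windows ≥ 90 min: 16:05–17:40.
Latest start in the last window 16:05–17:40 is 17:40 − 90 min = 16:10.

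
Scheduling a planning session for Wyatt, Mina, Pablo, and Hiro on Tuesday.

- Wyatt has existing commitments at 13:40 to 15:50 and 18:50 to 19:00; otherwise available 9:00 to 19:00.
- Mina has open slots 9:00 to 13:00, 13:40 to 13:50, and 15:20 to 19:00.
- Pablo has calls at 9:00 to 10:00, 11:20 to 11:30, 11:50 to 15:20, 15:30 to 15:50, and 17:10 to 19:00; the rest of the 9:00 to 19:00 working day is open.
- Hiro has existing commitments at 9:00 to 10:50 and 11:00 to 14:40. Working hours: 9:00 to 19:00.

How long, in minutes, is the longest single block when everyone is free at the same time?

Wyatt free within 09:00–19:00: 09:00–13:40, 15:50–18:50.
Pablo free within 09:00–19:00: 10:00–11:20, 11:30–11:50, 15:20–15:30, 15:50–17:10.
Hiro free within 09:00–19:00: 10:50–11:00, 14:40–19:00.
Wyatt ∩ Mina: 09:00–13:00, 15:50–18:50.
Wyatt ∩ Mina ∩ Pablo: 10:00–11:20, 11:30–11:50, 15:50–17:10.
Wyatt ∩ Mina ∩ Pablo ∩ Hiro: 10:50–11:00, 15:50–17:10.
Common window lengths: 10, 80 min; longest is 80.

80 minutes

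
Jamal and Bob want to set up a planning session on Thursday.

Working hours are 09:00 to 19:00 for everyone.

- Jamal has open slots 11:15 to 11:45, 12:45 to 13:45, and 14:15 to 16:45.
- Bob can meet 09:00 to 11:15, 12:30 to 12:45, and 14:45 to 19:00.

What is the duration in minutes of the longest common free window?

120 minutes

Jamal ∩ Bob: 14:45–16:45.
Single common window of 120 minutes.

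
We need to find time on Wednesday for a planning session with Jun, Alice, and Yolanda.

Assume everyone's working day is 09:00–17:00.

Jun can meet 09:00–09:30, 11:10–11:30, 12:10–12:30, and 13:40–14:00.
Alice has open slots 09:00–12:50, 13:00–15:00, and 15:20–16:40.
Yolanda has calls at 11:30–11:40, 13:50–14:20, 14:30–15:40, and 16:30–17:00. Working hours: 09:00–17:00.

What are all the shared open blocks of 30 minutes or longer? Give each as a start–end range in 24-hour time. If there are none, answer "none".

Yolanda free within 09:00–17:00: 09:00–11:30, 11:40–13:50, 14:20–14:30, 15:40–16:30.
Jun ∩ Alice: 09:00–09:30, 11:10–11:30, 12:10–12:30, 13:40–14:00.
Jun ∩ Alice ∩ Yolanda: 09:00–09:30, 11:10–11:30, 12:10–12:30, 13:40–13:50.
Windows ≥ 30 min: 09:00–09:30.

09:00–09:30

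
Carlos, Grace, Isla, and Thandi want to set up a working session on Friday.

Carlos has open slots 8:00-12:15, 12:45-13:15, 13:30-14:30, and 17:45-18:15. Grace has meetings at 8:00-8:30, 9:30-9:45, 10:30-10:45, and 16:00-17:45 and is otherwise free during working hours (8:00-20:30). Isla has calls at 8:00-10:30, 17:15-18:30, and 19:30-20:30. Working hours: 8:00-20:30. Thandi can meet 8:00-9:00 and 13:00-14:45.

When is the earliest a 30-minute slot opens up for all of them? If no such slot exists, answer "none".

13:30

Grace free within 08:00–20:30: 08:30–09:30, 09:45–10:30, 10:45–16:00, 17:45–20:30.
Isla free within 08:00–20:30: 10:30–17:15, 18:30–19:30.
Carlos ∩ Grace: 08:30–09:30, 09:45–10:30, 10:45–12:15, 12:45–13:15, 13:30–14:30, 17:45–18:15.
Carlos ∩ Grace ∩ Isla: 10:45–12:15, 12:45–13:15, 13:30–14:30.
Carlos ∩ Grace ∩ Isla ∩ Thandi: 13:00–13:15, 13:30–14:30.
Windows ≥ 30 min: 13:30–14:30.
Earliest such window starts at 13:30.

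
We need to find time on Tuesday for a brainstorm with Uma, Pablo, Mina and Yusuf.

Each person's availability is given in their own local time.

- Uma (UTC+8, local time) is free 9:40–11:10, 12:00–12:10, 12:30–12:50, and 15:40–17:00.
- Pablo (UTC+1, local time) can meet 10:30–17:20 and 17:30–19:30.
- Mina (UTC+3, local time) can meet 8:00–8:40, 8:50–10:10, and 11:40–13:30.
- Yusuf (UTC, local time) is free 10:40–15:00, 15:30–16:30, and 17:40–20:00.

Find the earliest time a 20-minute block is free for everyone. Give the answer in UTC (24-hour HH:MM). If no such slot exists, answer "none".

none

Uma → UTC: 01:40–03:10, 04:00–04:10, 04:30–04:50, 07:40–09:00.
Pablo → UTC: 09:30–16:20, 16:30–18:30.
Mina → UTC: 05:00–05:40, 05:50–07:10, 08:40–10:30.
Yusuf → UTC: 10:40–15:00, 15:30–16:30, 17:40–20:00.
Uma ∩ Pablo: (none).
Uma ∩ Pablo ∩ Mina: (none).
Uma ∩ Pablo ∩ Mina ∩ Yusuf: (none).
Windows ≥ 20 min: (none).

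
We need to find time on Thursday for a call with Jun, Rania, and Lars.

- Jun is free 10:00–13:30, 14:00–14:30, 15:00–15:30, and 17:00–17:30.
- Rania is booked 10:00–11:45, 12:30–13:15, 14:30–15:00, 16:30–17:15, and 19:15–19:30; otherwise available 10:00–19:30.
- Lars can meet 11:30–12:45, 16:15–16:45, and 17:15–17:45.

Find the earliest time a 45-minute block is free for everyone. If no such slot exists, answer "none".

11:45

Rania free within 10:00–19:30: 11:45–12:30, 13:15–14:30, 15:00–16:30, 17:15–19:15.
Jun ∩ Rania: 11:45–12:30, 13:15–13:30, 14:00–14:30, 15:00–15:30, 17:15–17:30.
Jun ∩ Rania ∩ Lars: 11:45–12:30, 17:15–17:30.
Windows ≥ 45 min: 11:45–12:30.
Earliest such window starts at 11:45.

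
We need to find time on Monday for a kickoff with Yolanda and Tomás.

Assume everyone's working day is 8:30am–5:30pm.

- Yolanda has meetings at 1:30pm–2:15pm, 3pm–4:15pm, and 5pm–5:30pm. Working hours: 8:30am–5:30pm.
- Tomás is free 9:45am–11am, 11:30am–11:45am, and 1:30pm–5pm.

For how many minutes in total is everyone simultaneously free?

Yolanda free within 08:30–17:30: 08:30–13:30, 14:15–15:00, 16:15–17:00.
Yolanda ∩ Tomás: 09:45–11:00, 11:30–11:45, 14:15–15:00, 16:15–17:00.
Total common minutes: 75 + 15 + 45 + 45 = 180.

180 minutes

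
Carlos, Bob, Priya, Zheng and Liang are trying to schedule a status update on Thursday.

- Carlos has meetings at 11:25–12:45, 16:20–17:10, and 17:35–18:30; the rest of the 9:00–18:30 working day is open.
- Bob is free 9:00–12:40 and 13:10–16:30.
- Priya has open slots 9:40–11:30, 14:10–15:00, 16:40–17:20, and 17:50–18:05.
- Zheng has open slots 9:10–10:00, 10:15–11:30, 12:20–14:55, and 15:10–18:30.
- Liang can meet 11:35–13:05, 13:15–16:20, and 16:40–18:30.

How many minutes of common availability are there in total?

Carlos free within 09:00–18:30: 09:00–11:25, 12:45–16:20, 17:10–17:35.
Carlos ∩ Bob: 09:00–11:25, 13:10–16:20.
Carlos ∩ Bob ∩ Priya: 09:40–11:25, 14:10–15:00.
Carlos ∩ Bob ∩ Priya ∩ Zheng: 09:40–10:00, 10:15–11:25, 14:10–14:55.
Carlos ∩ Bob ∩ Priya ∩ Zheng ∩ Liang: 14:10–14:55.
Total common minutes: 45.

45 minutes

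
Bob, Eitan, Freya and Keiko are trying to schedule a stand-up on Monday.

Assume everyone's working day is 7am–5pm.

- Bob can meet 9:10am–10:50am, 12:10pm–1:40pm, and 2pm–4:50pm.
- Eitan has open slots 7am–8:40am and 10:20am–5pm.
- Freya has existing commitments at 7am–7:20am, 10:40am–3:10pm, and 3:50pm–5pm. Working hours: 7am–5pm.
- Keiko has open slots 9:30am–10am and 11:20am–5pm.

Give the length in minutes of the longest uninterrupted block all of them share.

Freya free within 07:00–17:00: 07:20–10:40, 15:10–15:50.
Bob ∩ Eitan: 10:20–10:50, 12:10–13:40, 14:00–16:50.
Bob ∩ Eitan ∩ Freya: 10:20–10:40, 15:10–15:50.
Bob ∩ Eitan ∩ Freya ∩ Keiko: 15:10–15:50.
Single common window of 40 minutes.

40 minutes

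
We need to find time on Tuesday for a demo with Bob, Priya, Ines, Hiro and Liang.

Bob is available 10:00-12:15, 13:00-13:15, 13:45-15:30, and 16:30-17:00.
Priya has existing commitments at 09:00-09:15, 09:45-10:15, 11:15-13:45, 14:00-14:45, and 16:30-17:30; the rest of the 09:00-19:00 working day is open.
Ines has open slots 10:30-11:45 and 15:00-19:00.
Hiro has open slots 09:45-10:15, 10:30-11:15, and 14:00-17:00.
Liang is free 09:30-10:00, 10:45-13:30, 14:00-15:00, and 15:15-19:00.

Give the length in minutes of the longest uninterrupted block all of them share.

30 minutes

Priya free within 09:00–19:00: 09:15–09:45, 10:15–11:15, 13:45–14:00, 14:45–16:30, 17:30–19:00.
Bob ∩ Priya: 10:15–11:15, 13:45–14:00, 14:45–15:30.
Bob ∩ Priya ∩ Ines: 10:30–11:15, 15:00–15:30.
Bob ∩ Priya ∩ Ines ∩ Hiro: 10:30–11:15, 15:00–15:30.
Bob ∩ Priya ∩ Ines ∩ Hiro ∩ Liang: 10:45–11:15, 15:15–15:30.
Common window lengths: 30, 15 min; longest is 30.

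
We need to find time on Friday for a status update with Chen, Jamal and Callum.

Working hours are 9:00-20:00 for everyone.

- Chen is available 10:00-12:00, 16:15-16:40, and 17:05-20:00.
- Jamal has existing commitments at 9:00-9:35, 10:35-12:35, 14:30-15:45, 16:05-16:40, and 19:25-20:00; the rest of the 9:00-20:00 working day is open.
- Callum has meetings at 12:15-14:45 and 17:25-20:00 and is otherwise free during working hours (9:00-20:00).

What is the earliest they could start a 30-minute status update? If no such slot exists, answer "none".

Jamal free within 09:00–20:00: 09:35–10:35, 12:35–14:30, 15:45–16:05, 16:40–19:25.
Callum free within 09:00–20:00: 09:00–12:15, 14:45–17:25.
Chen ∩ Jamal: 10:00–10:35, 17:05–19:25.
Chen ∩ Jamal ∩ Callum: 10:00–10:35, 17:05–17:25.
Windows ≥ 30 min: 10:00–10:35.
Earliest such window starts at 10:00.

10:00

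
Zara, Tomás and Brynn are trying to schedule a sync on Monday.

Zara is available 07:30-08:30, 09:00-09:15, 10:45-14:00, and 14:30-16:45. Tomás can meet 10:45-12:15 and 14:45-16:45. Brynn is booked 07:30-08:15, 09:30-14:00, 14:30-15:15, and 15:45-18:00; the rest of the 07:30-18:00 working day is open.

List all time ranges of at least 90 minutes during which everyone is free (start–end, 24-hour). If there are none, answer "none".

Brynn free within 07:30–18:00: 08:15–09:30, 14:00–14:30, 15:15–15:45.
Zara ∩ Tomás: 10:45–12:15, 14:45–16:45.
Zara ∩ Tomás ∩ Brynn: 15:15–15:45.
Windows ≥ 90 min: (none).

none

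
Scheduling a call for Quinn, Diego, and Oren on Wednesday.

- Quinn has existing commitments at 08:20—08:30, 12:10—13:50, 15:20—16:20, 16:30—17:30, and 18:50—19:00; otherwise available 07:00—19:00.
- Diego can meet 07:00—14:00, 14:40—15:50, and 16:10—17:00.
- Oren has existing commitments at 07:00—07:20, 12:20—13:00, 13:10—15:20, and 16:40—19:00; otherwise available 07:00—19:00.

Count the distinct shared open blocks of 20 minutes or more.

Quinn free within 07:00–19:00: 07:00–08:20, 08:30–12:10, 13:50–15:20, 16:20–16:30, 17:30–18:50.
Oren free within 07:00–19:00: 07:20–12:20, 13:00–13:10, 15:20–16:40.
Quinn ∩ Diego: 07:00–08:20, 08:30–12:10, 13:50–14:00, 14:40–15:20, 16:20–16:30.
Quinn ∩ Diego ∩ Oren: 07:20–08:20, 08:30–12:10, 16:20–16:30.
Windows ≥ 20 min: 07:20–08:20, 08:30–12:10.
That's 2 windows.

2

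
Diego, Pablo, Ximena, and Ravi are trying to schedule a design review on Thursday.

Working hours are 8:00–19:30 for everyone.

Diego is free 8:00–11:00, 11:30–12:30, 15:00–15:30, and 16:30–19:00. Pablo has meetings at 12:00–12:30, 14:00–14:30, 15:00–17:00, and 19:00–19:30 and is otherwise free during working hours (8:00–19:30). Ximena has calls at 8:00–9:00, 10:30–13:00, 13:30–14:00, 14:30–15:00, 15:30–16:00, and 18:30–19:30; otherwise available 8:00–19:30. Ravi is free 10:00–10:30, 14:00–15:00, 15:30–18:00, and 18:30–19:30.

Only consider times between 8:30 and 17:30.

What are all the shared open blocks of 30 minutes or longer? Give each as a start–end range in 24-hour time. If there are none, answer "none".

Pablo free within 08:00–19:30: 08:00–12:00, 12:30–14:00, 14:30–15:00, 17:00–19:00.
Ximena free within 08:00–19:30: 09:00–10:30, 13:00–13:30, 14:00–14:30, 15:00–15:30, 16:00–18:30.
Diego ∩ Pablo: 08:00–11:00, 11:30–12:00, 17:00–19:00.
Diego ∩ Pablo ∩ Ximena: 09:00–10:30, 17:00–18:30.
Diego ∩ Pablo ∩ Ximena ∩ Ravi: 10:00–10:30, 17:00–18:00.
Restricted to 08:30–17:30: 10:00–10:30, 17:00–17:30.
Windows ≥ 30 min: 10:00–10:30, 17:00–17:30.

10:00–10:30, 17:00–17:30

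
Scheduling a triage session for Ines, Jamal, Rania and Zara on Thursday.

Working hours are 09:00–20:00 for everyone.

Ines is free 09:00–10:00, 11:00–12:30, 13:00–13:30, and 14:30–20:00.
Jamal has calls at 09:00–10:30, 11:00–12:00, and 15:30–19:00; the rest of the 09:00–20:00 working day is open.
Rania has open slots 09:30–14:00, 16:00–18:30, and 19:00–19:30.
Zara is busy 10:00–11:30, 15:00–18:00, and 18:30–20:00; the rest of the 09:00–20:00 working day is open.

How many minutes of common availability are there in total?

Jamal free within 09:00–20:00: 10:30–11:00, 12:00–15:30, 19:00–20:00.
Zara free within 09:00–20:00: 09:00–10:00, 11:30–15:00, 18:00–18:30.
Ines ∩ Jamal: 12:00–12:30, 13:00–13:30, 14:30–15:30, 19:00–20:00.
Ines ∩ Jamal ∩ Rania: 12:00–12:30, 13:00–13:30, 19:00–19:30.
Ines ∩ Jamal ∩ Rania ∩ Zara: 12:00–12:30, 13:00–13:30.
Total common minutes: 30 + 30 = 60.

60 minutes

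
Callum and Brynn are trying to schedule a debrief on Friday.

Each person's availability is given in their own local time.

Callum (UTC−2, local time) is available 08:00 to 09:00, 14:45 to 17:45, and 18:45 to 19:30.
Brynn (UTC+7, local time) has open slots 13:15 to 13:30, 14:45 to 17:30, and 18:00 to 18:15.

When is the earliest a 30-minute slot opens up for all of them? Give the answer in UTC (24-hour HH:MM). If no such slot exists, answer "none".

Callum → UTC: 10:00–11:00, 16:45–19:45, 20:45–21:30.
Brynn → UTC: 06:15–06:30, 07:45–10:30, 11:00–11:15.
Callum ∩ Brynn: 10:00–10:30.
Windows ≥ 30 min: 10:00–10:30.
Earliest such window starts at 10:00.

10:00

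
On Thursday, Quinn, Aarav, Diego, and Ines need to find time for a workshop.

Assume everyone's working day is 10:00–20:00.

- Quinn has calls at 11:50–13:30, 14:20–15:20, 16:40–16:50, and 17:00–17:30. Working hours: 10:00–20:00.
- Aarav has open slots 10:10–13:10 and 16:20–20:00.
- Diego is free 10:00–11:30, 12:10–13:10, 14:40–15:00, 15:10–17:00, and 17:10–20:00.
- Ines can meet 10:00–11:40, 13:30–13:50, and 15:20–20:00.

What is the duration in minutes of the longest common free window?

Quinn free within 10:00–20:00: 10:00–11:50, 13:30–14:20, 15:20–16:40, 16:50–17:00, 17:30–20:00.
Quinn ∩ Aarav: 10:10–11:50, 16:20–16:40, 16:50–17:00, 17:30–20:00.
Quinn ∩ Aarav ∩ Diego: 10:10–11:30, 16:20–16:40, 16:50–17:00, 17:30–20:00.
Quinn ∩ Aarav ∩ Diego ∩ Ines: 10:10–11:30, 16:20–16:40, 16:50–17:00, 17:30–20:00.
Common window lengths: 80, 20, 10, 150 min; longest is 150.

150 minutes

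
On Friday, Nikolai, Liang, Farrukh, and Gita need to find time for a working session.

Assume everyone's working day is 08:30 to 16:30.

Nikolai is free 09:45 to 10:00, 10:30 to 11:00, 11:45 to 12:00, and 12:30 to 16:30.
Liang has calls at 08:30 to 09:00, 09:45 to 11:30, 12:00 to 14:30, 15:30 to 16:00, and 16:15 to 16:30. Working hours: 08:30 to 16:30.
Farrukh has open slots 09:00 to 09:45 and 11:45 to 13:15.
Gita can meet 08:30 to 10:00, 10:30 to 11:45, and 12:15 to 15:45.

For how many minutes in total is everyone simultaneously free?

0 minutes

Liang free within 08:30–16:30: 09:00–09:45, 11:30–12:00, 14:30–15:30, 16:00–16:15.
Nikolai ∩ Liang: 11:45–12:00, 14:30–15:30, 16:00–16:15.
Nikolai ∩ Liang ∩ Farrukh: 11:45–12:00.
Nikolai ∩ Liang ∩ Farrukh ∩ Gita: (none).
Total common minutes: 0.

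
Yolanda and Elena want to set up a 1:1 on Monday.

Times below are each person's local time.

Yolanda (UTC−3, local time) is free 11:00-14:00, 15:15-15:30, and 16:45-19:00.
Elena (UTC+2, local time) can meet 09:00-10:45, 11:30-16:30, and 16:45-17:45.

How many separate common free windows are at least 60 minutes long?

Yolanda → UTC: 14:00–17:00, 18:15–18:30, 19:45–22:00.
Elena → UTC: 07:00–08:45, 09:30–14:30, 14:45–15:45.
Yolanda ∩ Elena: 14:00–14:30, 14:45–15:45.
Windows ≥ 60 min: 14:45–15:45.
That's 1 window.

1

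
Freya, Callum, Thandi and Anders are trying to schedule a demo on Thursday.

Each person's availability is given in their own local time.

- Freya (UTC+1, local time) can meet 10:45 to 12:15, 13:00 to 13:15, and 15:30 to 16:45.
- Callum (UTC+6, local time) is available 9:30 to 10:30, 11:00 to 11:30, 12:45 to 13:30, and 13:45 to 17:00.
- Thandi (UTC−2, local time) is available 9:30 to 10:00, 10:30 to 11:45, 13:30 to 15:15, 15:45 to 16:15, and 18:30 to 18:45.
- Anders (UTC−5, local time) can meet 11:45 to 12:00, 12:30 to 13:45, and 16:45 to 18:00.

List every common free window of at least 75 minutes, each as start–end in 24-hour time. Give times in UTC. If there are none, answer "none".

none

Freya → UTC: 09:45–11:15, 12:00–12:15, 14:30–15:45.
Callum → UTC: 03:30–04:30, 05:00–05:30, 06:45–07:30, 07:45–11:00.
Thandi → UTC: 11:30–12:00, 12:30–13:45, 15:30–17:15, 17:45–18:15, 20:30–20:45.
Anders → UTC: 16:45–17:00, 17:30–18:45, 21:45–23:00.
Freya ∩ Callum: 09:45–11:00.
Freya ∩ Callum ∩ Thandi: (none).
Freya ∩ Callum ∩ Thandi ∩ Anders: (none).
Windows ≥ 75 min: (none).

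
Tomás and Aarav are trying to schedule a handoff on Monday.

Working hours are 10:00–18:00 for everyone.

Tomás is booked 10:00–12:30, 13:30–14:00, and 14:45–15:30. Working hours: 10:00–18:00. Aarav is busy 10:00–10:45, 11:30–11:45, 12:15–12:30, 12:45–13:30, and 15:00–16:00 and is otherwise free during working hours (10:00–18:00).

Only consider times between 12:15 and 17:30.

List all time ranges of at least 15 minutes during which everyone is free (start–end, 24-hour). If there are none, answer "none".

Tomás free within 10:00–18:00: 12:30–13:30, 14:00–14:45, 15:30–18:00.
Aarav free within 10:00–18:00: 10:45–11:30, 11:45–12:15, 12:30–12:45, 13:30–15:00, 16:00–18:00.
Tomás ∩ Aarav: 12:30–12:45, 14:00–14:45, 16:00–18:00.
Restricted to 12:15–17:30: 12:30–12:45, 14:00–14:45, 16:00–17:30.
Windows ≥ 15 min: 12:30–12:45, 14:00–14:45, 16:00–17:30.

12:30–12:45, 14:00–14:45, 16:00–17:30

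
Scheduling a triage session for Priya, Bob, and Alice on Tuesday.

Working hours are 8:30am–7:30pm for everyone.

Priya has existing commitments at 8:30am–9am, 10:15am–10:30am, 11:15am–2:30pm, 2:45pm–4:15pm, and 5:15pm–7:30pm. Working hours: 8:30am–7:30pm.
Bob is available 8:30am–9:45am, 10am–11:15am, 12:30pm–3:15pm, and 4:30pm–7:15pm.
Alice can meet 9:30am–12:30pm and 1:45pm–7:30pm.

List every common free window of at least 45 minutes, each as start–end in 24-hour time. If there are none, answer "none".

Priya free within 08:30–19:30: 09:00–10:15, 10:30–11:15, 14:30–14:45, 16:15–17:15.
Priya ∩ Bob: 09:00–09:45, 10:00–10:15, 10:30–11:15, 14:30–14:45, 16:30–17:15.
Priya ∩ Bob ∩ Alice: 09:30–09:45, 10:00–10:15, 10:30–11:15, 14:30–14:45, 16:30–17:15.
Windows ≥ 45 min: 10:30–11:15, 16:30–17:15.

10:30–11:15, 16:30–17:15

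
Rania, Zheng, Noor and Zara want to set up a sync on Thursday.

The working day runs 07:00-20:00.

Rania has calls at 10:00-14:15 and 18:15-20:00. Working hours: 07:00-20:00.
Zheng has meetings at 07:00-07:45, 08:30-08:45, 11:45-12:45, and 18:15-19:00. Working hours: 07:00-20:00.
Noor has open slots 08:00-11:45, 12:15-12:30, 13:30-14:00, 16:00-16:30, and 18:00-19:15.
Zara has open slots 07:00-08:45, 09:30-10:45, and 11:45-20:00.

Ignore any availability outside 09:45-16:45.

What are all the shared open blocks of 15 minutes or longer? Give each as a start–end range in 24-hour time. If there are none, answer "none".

09:45–10:00, 16:00–16:30

Rania free within 07:00–20:00: 07:00–10:00, 14:15–18:15.
Zheng free within 07:00–20:00: 07:45–08:30, 08:45–11:45, 12:45–18:15, 19:00–20:00.
Rania ∩ Zheng: 07:45–08:30, 08:45–10:00, 14:15–18:15.
Rania ∩ Zheng ∩ Noor: 08:00–08:30, 08:45–10:00, 16:00–16:30, 18:00–18:15.
Rania ∩ Zheng ∩ Noor ∩ Zara: 08:00–08:30, 09:30–10:00, 16:00–16:30, 18:00–18:15.
Restricted to 09:45–16:45: 09:45–10:00, 16:00–16:30.
Windows ≥ 15 min: 09:45–10:00, 16:00–16:30.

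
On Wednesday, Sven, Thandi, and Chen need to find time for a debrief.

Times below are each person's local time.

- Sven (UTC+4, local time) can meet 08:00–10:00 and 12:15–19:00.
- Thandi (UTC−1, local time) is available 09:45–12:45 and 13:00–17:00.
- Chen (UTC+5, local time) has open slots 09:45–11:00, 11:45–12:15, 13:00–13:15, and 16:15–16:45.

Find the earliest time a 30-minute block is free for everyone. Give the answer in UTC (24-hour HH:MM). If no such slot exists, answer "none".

Sven → UTC: 04:00–06:00, 08:15–15:00.
Thandi → UTC: 10:45–13:45, 14:00–18:00.
Chen → UTC: 04:45–06:00, 06:45–07:15, 08:00–08:15, 11:15–11:45.
Sven ∩ Thandi: 10:45–13:45, 14:00–15:00.
Sven ∩ Thandi ∩ Chen: 11:15–11:45.
Windows ≥ 30 min: 11:15–11:45.
Earliest such window starts at 11:15.

11:15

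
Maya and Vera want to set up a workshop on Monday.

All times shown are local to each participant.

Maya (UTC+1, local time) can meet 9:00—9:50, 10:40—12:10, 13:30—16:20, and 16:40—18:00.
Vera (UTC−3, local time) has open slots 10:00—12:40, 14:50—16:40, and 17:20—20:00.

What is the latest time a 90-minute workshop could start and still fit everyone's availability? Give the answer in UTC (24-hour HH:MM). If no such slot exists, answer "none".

13:50

Maya → UTC: 08:00–08:50, 09:40–11:10, 12:30–15:20, 15:40–17:00.
Vera → UTC: 13:00–15:40, 17:50–19:40, 20:20–23:00.
Maya ∩ Vera: 13:00–15:20.
Windows ≥ 90 min: 13:00–15:20.
Latest start in the last window 13:00–15:20 is 15:20 − 90 min = 13:50.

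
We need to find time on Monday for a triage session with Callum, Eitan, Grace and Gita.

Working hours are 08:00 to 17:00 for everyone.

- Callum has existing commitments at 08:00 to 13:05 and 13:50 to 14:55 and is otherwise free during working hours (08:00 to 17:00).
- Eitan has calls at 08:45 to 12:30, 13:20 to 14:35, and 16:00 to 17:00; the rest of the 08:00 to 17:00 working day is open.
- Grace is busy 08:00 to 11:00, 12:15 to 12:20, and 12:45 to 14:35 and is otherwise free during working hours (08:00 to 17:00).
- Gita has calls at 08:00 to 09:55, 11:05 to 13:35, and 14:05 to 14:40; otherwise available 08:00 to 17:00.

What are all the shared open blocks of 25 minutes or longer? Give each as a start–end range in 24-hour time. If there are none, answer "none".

Callum free within 08:00–17:00: 13:05–13:50, 14:55–17:00.
Eitan free within 08:00–17:00: 08:00–08:45, 12:30–13:20, 14:35–16:00.
Grace free within 08:00–17:00: 11:00–12:15, 12:20–12:45, 14:35–17:00.
Gita free within 08:00–17:00: 09:55–11:05, 13:35–14:05, 14:40–17:00.
Callum ∩ Eitan: 13:05–13:20, 14:55–16:00.
Callum ∩ Eitan ∩ Grace: 14:55–16:00.
Callum ∩ Eitan ∩ Grace ∩ Gita: 14:55–16:00.
Windows ≥ 25 min: 14:55–16:00.

14:55–16:00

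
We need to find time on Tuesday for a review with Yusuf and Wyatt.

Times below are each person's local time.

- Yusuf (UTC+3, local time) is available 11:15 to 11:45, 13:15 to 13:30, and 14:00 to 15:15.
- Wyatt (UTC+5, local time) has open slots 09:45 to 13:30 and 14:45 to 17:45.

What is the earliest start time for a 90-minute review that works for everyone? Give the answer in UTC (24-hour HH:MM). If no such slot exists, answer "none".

Yusuf → UTC: 08:15–08:45, 10:15–10:30, 11:00–12:15.
Wyatt → UTC: 04:45–08:30, 09:45–12:45.
Yusuf ∩ Wyatt: 08:15–08:30, 10:15–10:30, 11:00–12:15.
Windows ≥ 90 min: (none).

none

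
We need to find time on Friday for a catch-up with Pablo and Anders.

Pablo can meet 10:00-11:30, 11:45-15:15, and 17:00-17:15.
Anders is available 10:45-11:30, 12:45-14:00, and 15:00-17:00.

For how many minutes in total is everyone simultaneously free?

Pablo ∩ Anders: 10:45–11:30, 12:45–14:00, 15:00–15:15.
Total common minutes: 45 + 75 + 15 = 135.

135 minutes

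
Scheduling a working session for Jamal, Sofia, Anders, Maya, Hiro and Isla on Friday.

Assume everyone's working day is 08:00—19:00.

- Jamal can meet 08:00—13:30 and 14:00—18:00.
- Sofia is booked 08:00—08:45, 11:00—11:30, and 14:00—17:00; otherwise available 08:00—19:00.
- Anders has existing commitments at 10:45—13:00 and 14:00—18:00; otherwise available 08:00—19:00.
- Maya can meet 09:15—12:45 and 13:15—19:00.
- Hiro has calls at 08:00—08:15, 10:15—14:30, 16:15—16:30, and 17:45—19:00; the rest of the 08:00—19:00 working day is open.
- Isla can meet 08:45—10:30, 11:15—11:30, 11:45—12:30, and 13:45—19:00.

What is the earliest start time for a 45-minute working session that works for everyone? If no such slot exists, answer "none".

Sofia free within 08:00–19:00: 08:45–11:00, 11:30–14:00, 17:00–19:00.
Anders free within 08:00–19:00: 08:00–10:45, 13:00–14:00, 18:00–19:00.
Hiro free within 08:00–19:00: 08:15–10:15, 14:30–16:15, 16:30–17:45.
Jamal ∩ Sofia: 08:45–11:00, 11:30–13:30, 17:00–18:00.
Jamal ∩ Sofia ∩ Anders: 08:45–10:45, 13:00–13:30.
Jamal ∩ Sofia ∩ Anders ∩ Maya: 09:15–10:45, 13:15–13:30.
Jamal ∩ Sofia ∩ Anders ∩ Maya ∩ Hiro: 09:15–10:15.
Jamal ∩ Sofia ∩ Anders ∩ Maya ∩ Hiro ∩ Isla: 09:15–10:15.
Windows ≥ 45 min: 09:15–10:15.
Earliest such window starts at 09:15.

09:15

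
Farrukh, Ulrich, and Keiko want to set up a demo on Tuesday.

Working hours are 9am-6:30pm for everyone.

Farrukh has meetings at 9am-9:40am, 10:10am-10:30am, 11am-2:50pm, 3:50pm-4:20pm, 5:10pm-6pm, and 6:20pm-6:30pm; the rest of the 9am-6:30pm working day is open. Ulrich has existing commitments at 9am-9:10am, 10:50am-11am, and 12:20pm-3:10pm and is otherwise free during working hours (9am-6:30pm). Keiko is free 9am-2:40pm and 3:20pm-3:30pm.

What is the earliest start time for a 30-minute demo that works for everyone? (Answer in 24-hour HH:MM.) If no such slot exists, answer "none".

09:40

Farrukh free within 09:00–18:30: 09:40–10:10, 10:30–11:00, 14:50–15:50, 16:20–17:10, 18:00–18:20.
Ulrich free within 09:00–18:30: 09:10–10:50, 11:00–12:20, 15:10–18:30.
Farrukh ∩ Ulrich: 09:40–10:10, 10:30–10:50, 15:10–15:50, 16:20–17:10, 18:00–18:20.
Farrukh ∩ Ulrich ∩ Keiko: 09:40–10:10, 10:30–10:50, 15:20–15:30.
Windows ≥ 30 min: 09:40–10:10.
Earliest such window starts at 09:40.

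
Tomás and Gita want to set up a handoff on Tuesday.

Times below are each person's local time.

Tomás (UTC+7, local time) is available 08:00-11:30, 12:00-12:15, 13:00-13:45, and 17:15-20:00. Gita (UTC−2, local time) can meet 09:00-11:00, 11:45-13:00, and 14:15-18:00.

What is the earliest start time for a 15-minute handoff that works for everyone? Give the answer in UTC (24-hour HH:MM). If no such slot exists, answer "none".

Tomás → UTC: 01:00–04:30, 05:00–05:15, 06:00–06:45, 10:15–13:00.
Gita → UTC: 11:00–13:00, 13:45–15:00, 16:15–20:00.
Tomás ∩ Gita: 11:00–13:00.
Windows ≥ 15 min: 11:00–13:00.
Earliest such window starts at 11:00.

11:00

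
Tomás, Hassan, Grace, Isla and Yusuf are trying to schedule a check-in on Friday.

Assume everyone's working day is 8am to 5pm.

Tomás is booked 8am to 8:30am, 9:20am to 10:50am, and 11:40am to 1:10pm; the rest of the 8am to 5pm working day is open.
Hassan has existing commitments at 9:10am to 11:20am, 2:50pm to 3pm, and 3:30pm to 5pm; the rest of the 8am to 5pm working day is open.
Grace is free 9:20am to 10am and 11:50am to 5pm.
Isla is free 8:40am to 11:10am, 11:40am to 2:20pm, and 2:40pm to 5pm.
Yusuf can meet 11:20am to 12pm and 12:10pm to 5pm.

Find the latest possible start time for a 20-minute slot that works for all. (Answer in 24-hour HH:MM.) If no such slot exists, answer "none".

15:10

Tomás free within 08:00–17:00: 08:30–09:20, 10:50–11:40, 13:10–17:00.
Hassan free within 08:00–17:00: 08:00–09:10, 11:20–14:50, 15:00–15:30.
Tomás ∩ Hassan: 08:30–09:10, 11:20–11:40, 13:10–14:50, 15:00–15:30.
Tomás ∩ Hassan ∩ Grace: 13:10–14:50, 15:00–15:30.
Tomás ∩ Hassan ∩ Grace ∩ Isla: 13:10–14:20, 14:40–14:50, 15:00–15:30.
Tomás ∩ Hassan ∩ Grace ∩ Isla ∩ Yusuf: 13:10–14:20, 14:40–14:50, 15:00–15:30.
Windows ≥ 20 min: 13:10–14:20, 15:00–15:30.
Latest start in the last window 15:00–15:30 is 15:30 − 20 min = 15:10.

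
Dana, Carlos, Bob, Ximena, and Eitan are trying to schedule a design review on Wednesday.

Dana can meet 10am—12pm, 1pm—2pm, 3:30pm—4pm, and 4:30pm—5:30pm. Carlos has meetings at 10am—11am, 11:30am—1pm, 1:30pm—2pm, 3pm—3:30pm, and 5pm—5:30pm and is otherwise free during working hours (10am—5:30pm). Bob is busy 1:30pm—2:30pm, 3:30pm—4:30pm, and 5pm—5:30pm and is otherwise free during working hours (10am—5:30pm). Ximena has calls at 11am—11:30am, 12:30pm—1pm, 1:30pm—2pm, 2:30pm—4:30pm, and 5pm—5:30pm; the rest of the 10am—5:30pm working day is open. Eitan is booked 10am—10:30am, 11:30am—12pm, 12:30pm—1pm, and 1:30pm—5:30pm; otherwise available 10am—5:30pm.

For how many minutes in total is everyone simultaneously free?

30 minutes

Carlos free within 10:00–17:30: 11:00–11:30, 13:00–13:30, 14:00–15:00, 15:30–17:00.
Bob free within 10:00–17:30: 10:00–13:30, 14:30–15:30, 16:30–17:00.
Ximena free within 10:00–17:30: 10:00–11:00, 11:30–12:30, 13:00–13:30, 14:00–14:30, 16:30–17:00.
Eitan free within 10:00–17:30: 10:30–11:30, 12:00–12:30, 13:00–13:30.
Dana ∩ Carlos: 11:00–11:30, 13:00–13:30, 15:30–16:00, 16:30–17:00.
Dana ∩ Carlos ∩ Bob: 11:00–11:30, 13:00–13:30, 16:30–17:00.
Dana ∩ Carlos ∩ Bob ∩ Ximena: 13:00–13:30, 16:30–17:00.
Dana ∩ Carlos ∩ Bob ∩ Ximena ∩ Eitan: 13:00–13:30.
Total common minutes: 30.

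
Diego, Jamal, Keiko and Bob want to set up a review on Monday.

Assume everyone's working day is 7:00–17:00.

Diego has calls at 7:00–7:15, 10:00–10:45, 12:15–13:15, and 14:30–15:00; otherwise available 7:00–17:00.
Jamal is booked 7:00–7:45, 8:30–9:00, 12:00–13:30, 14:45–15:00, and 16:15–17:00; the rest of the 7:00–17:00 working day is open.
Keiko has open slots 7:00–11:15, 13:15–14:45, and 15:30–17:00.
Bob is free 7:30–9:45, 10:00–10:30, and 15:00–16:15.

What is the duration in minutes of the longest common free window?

Diego free within 07:00–17:00: 07:15–10:00, 10:45–12:15, 13:15–14:30, 15:00–17:00.
Jamal free within 07:00–17:00: 07:45–08:30, 09:00–12:00, 13:30–14:45, 15:00–16:15.
Diego ∩ Jamal: 07:45–08:30, 09:00–10:00, 10:45–12:00, 13:30–14:30, 15:00–16:15.
Diego ∩ Jamal ∩ Keiko: 07:45–08:30, 09:00–10:00, 10:45–11:15, 13:30–14:30, 15:30–16:15.
Diego ∩ Jamal ∩ Keiko ∩ Bob: 07:45–08:30, 09:00–09:45, 15:30–16:15.
Common window lengths: 45, 45, 45 min; longest is 45.

45 minutes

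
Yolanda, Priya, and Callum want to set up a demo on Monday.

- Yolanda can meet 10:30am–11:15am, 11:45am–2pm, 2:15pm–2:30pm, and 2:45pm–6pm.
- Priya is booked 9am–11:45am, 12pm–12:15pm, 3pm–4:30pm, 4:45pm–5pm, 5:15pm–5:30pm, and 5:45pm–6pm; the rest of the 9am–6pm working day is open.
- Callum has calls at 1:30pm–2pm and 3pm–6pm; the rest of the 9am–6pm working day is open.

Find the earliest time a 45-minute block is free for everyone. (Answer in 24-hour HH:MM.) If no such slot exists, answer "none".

12:15

Priya free within 09:00–18:00: 11:45–12:00, 12:15–15:00, 16:30–16:45, 17:00–17:15, 17:30–17:45.
Callum free within 09:00–18:00: 09:00–13:30, 14:00–15:00.
Yolanda ∩ Priya: 11:45–12:00, 12:15–14:00, 14:15–14:30, 14:45–15:00, 16:30–16:45, 17:00–17:15, 17:30–17:45.
Yolanda ∩ Priya ∩ Callum: 11:45–12:00, 12:15–13:30, 14:15–14:30, 14:45–15:00.
Windows ≥ 45 min: 12:15–13:30.
Earliest such window starts at 12:15.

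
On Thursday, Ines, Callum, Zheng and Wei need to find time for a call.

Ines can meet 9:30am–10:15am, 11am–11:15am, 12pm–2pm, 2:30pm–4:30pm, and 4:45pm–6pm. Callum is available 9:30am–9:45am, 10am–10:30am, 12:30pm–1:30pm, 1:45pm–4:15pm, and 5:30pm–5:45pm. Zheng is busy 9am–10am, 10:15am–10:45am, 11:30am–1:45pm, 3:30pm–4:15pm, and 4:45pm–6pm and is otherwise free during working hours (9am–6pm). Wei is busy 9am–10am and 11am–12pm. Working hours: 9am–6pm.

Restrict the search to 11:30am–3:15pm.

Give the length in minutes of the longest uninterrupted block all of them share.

45 minutes

Zheng free within 09:00–18:00: 10:00–10:15, 10:45–11:30, 13:45–15:30, 16:15–16:45.
Wei free within 09:00–18:00: 10:00–11:00, 12:00–18:00.
Ines ∩ Callum: 09:30–09:45, 10:00–10:15, 12:30–13:30, 13:45–14:00, 14:30–16:15, 17:30–17:45.
Ines ∩ Callum ∩ Zheng: 10:00–10:15, 13:45–14:00, 14:30–15:30.
Ines ∩ Callum ∩ Zheng ∩ Wei: 10:00–10:15, 13:45–14:00, 14:30–15:30.
Restricted to 11:30–15:15: 13:45–14:00, 14:30–15:15.
Common window lengths: 15, 45 min; longest is 45.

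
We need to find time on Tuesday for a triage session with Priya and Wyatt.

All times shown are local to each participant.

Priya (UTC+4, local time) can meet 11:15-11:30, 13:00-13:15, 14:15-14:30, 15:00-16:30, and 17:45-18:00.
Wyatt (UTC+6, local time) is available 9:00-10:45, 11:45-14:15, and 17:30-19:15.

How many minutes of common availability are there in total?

75 minutes

Priya → UTC: 07:15–07:30, 09:00–09:15, 10:15–10:30, 11:00–12:30, 13:45–14:00.
Wyatt → UTC: 03:00–04:45, 05:45–08:15, 11:30–13:15.
Priya ∩ Wyatt: 07:15–07:30, 11:30–12:30.
Total common minutes: 15 + 60 = 75.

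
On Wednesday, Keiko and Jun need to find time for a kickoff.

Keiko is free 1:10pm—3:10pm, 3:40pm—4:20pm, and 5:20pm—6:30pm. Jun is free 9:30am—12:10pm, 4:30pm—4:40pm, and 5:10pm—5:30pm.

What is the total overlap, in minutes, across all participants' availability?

10 minutes

Keiko ∩ Jun: 17:20–17:30.
Total common minutes: 10.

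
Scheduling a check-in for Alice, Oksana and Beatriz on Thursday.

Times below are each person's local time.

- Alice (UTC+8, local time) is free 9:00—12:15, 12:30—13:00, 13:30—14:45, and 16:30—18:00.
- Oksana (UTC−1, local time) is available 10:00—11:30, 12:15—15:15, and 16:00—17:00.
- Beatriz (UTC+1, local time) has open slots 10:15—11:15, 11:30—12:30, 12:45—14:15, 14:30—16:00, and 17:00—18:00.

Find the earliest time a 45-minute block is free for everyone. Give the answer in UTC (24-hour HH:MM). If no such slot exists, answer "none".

none

Alice → UTC: 01:00–04:15, 04:30–05:00, 05:30–06:45, 08:30–10:00.
Oksana → UTC: 11:00–12:30, 13:15–16:15, 17:00–18:00.
Beatriz → UTC: 09:15–10:15, 10:30–11:30, 11:45–13:15, 13:30–15:00, 16:00–17:00.
Alice ∩ Oksana: (none).
Alice ∩ Oksana ∩ Beatriz: (none).
Windows ≥ 45 min: (none).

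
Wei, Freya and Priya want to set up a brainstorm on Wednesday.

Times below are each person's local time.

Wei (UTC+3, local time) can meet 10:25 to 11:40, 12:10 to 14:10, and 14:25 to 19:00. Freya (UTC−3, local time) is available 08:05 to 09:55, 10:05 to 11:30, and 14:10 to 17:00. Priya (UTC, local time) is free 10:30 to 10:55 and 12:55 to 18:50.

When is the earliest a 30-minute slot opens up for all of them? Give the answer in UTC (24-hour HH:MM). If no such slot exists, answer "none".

Wei → UTC: 07:25–08:40, 09:10–11:10, 11:25–16:00.
Freya → UTC: 11:05–12:55, 13:05–14:30, 17:10–20:00.
Priya → UTC: 10:30–10:55, 12:55–18:50.
Wei ∩ Freya: 11:05–11:10, 11:25–12:55, 13:05–14:30.
Wei ∩ Freya ∩ Priya: 13:05–14:30.
Windows ≥ 30 min: 13:05–14:30.
Earliest such window starts at 13:05.

13:05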